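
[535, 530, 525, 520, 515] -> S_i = 535 + -5*i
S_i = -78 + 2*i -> [-78, -76, -74, -72, -70]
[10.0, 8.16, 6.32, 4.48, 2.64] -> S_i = 10.00 + -1.84*i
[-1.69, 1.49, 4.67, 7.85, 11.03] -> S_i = -1.69 + 3.18*i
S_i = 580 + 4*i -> [580, 584, 588, 592, 596]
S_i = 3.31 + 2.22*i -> [3.31, 5.53, 7.75, 9.97, 12.19]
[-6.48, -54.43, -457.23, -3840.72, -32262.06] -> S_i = -6.48*8.40^i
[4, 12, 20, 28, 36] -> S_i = 4 + 8*i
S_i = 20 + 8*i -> [20, 28, 36, 44, 52]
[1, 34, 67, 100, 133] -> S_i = 1 + 33*i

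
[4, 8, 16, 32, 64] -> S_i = 4*2^i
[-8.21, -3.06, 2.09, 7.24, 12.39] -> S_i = -8.21 + 5.15*i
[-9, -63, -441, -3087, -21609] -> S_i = -9*7^i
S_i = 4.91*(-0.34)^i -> [4.91, -1.67, 0.57, -0.19, 0.07]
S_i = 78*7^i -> [78, 546, 3822, 26754, 187278]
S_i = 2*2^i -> [2, 4, 8, 16, 32]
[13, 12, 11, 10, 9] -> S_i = 13 + -1*i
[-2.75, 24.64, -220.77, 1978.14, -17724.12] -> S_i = -2.75*(-8.96)^i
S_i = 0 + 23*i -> [0, 23, 46, 69, 92]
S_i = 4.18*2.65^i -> [4.18, 11.08, 29.35, 77.79, 206.14]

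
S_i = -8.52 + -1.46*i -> [-8.52, -9.98, -11.44, -12.9, -14.36]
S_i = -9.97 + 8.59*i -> [-9.97, -1.38, 7.21, 15.8, 24.39]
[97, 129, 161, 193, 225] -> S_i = 97 + 32*i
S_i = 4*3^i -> [4, 12, 36, 108, 324]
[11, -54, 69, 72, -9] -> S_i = Random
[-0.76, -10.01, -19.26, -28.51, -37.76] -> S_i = -0.76 + -9.25*i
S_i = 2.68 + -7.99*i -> [2.68, -5.31, -13.3, -21.29, -29.28]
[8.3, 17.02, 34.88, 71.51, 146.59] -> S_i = 8.30*2.05^i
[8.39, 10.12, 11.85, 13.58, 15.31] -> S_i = 8.39 + 1.73*i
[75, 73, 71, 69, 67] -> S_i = 75 + -2*i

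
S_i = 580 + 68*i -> [580, 648, 716, 784, 852]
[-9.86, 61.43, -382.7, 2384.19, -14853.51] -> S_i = -9.86*(-6.23)^i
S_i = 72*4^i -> [72, 288, 1152, 4608, 18432]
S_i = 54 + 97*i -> [54, 151, 248, 345, 442]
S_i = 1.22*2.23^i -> [1.22, 2.72, 6.07, 13.53, 30.17]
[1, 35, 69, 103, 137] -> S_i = 1 + 34*i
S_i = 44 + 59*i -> [44, 103, 162, 221, 280]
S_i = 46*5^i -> [46, 230, 1150, 5750, 28750]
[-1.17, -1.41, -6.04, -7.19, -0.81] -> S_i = Random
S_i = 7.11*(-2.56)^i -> [7.11, -18.2, 46.6, -119.29, 305.37]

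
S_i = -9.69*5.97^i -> [-9.69, -57.85, -345.36, -2061.8, -12308.95]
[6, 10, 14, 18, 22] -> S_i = 6 + 4*i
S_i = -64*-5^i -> [-64, 320, -1600, 8000, -40000]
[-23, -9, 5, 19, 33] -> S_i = -23 + 14*i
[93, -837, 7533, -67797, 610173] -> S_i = 93*-9^i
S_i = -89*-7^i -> [-89, 623, -4361, 30527, -213689]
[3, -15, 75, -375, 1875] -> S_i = 3*-5^i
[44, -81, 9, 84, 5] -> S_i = Random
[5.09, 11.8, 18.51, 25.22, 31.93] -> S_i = 5.09 + 6.71*i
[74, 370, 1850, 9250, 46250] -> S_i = 74*5^i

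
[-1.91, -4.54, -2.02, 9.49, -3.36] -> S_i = Random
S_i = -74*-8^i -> [-74, 592, -4736, 37888, -303104]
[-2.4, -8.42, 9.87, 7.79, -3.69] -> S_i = Random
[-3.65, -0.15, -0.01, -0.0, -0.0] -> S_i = -3.65*0.04^i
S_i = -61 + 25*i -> [-61, -36, -11, 14, 39]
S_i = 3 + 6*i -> [3, 9, 15, 21, 27]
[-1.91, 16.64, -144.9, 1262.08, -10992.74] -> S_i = -1.91*(-8.71)^i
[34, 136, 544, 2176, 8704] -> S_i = 34*4^i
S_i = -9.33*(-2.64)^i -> [-9.33, 24.63, -65.03, 171.67, -453.21]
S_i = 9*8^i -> [9, 72, 576, 4608, 36864]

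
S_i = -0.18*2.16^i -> [-0.18, -0.39, -0.84, -1.81, -3.92]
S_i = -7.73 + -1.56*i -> [-7.73, -9.29, -10.85, -12.41, -13.97]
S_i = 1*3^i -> [1, 3, 9, 27, 81]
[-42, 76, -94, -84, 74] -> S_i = Random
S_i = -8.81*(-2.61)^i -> [-8.81, 22.99, -60.01, 156.64, -408.83]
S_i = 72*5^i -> [72, 360, 1800, 9000, 45000]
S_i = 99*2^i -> [99, 198, 396, 792, 1584]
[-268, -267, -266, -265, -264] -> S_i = -268 + 1*i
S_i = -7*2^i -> [-7, -14, -28, -56, -112]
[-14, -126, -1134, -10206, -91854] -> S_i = -14*9^i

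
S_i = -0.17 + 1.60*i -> [-0.17, 1.43, 3.03, 4.63, 6.23]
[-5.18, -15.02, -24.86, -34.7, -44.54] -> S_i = -5.18 + -9.84*i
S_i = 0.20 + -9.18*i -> [0.2, -8.98, -18.16, -27.34, -36.52]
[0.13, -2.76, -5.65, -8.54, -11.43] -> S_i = 0.13 + -2.89*i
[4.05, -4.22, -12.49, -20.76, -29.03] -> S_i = 4.05 + -8.27*i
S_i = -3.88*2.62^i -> [-3.88, -10.17, -26.63, -69.78, -182.83]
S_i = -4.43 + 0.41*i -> [-4.43, -4.02, -3.61, -3.2, -2.79]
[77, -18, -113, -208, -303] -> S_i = 77 + -95*i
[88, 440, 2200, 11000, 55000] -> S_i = 88*5^i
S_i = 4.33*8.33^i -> [4.33, 36.07, 300.45, 2502.78, 20848.17]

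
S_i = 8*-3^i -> [8, -24, 72, -216, 648]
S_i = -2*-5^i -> [-2, 10, -50, 250, -1250]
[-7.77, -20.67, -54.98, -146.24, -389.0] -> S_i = -7.77*2.66^i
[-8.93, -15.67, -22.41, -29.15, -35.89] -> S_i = -8.93 + -6.74*i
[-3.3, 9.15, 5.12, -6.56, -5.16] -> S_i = Random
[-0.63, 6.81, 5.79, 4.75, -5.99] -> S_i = Random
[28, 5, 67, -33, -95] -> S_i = Random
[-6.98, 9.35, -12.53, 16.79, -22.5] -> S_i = -6.98*(-1.34)^i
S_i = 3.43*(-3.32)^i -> [3.43, -11.39, 37.81, -125.52, 416.72]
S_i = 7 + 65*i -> [7, 72, 137, 202, 267]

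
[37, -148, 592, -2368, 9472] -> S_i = 37*-4^i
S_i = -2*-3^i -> [-2, 6, -18, 54, -162]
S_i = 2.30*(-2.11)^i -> [2.3, -4.85, 10.24, -21.61, 45.59]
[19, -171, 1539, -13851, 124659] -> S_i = 19*-9^i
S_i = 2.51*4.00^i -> [2.51, 10.04, 40.16, 160.64, 642.56]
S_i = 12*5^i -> [12, 60, 300, 1500, 7500]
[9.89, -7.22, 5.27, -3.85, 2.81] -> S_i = 9.89*(-0.73)^i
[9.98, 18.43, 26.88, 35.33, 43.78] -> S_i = 9.98 + 8.45*i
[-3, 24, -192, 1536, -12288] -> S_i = -3*-8^i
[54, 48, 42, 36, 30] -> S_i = 54 + -6*i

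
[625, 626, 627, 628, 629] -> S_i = 625 + 1*i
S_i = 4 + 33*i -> [4, 37, 70, 103, 136]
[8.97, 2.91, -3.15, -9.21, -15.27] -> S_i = 8.97 + -6.06*i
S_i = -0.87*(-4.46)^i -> [-0.87, 3.88, -17.31, 77.18, -344.24]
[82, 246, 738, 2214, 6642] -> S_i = 82*3^i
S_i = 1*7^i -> [1, 7, 49, 343, 2401]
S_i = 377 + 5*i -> [377, 382, 387, 392, 397]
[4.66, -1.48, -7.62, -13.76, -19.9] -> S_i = 4.66 + -6.14*i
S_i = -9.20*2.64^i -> [-9.2, -24.29, -64.12, -169.28, -446.89]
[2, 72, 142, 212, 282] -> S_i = 2 + 70*i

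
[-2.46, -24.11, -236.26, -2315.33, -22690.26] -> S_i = -2.46*9.80^i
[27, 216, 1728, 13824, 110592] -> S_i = 27*8^i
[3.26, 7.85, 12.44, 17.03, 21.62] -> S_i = 3.26 + 4.59*i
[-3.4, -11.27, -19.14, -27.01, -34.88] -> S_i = -3.40 + -7.87*i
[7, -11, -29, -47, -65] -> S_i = 7 + -18*i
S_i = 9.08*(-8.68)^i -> [9.08, -78.81, 684.11, -5938.07, 51542.41]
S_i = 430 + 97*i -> [430, 527, 624, 721, 818]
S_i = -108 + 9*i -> [-108, -99, -90, -81, -72]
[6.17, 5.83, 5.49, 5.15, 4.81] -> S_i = 6.17 + -0.34*i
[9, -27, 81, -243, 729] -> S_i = 9*-3^i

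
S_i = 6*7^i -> [6, 42, 294, 2058, 14406]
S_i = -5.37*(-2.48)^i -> [-5.37, 13.32, -33.03, 81.91, -203.13]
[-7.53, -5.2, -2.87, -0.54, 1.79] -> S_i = -7.53 + 2.33*i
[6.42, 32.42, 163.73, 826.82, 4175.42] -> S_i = 6.42*5.05^i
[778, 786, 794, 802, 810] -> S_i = 778 + 8*i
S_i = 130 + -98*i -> [130, 32, -66, -164, -262]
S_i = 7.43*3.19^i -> [7.43, 23.7, 75.61, 241.19, 769.4]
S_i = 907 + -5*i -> [907, 902, 897, 892, 887]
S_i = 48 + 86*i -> [48, 134, 220, 306, 392]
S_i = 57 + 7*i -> [57, 64, 71, 78, 85]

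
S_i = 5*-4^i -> [5, -20, 80, -320, 1280]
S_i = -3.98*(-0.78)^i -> [-3.98, 3.1, -2.42, 1.89, -1.47]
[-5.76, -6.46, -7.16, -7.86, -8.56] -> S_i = -5.76 + -0.70*i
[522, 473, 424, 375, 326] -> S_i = 522 + -49*i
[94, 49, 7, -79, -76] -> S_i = Random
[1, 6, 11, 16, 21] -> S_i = 1 + 5*i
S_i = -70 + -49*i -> [-70, -119, -168, -217, -266]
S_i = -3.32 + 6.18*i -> [-3.32, 2.86, 9.04, 15.22, 21.4]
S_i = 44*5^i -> [44, 220, 1100, 5500, 27500]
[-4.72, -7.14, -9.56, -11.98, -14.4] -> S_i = -4.72 + -2.42*i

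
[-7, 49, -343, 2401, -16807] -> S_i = -7*-7^i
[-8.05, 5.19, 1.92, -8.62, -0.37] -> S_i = Random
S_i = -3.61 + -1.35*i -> [-3.61, -4.96, -6.31, -7.66, -9.01]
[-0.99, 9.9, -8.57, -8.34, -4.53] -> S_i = Random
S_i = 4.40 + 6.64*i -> [4.4, 11.04, 17.68, 24.32, 30.96]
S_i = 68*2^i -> [68, 136, 272, 544, 1088]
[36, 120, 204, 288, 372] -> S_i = 36 + 84*i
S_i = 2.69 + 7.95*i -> [2.69, 10.64, 18.59, 26.54, 34.49]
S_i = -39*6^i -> [-39, -234, -1404, -8424, -50544]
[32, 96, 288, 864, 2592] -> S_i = 32*3^i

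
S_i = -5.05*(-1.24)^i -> [-5.05, 6.26, -7.76, 9.63, -11.94]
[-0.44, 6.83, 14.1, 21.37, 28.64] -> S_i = -0.44 + 7.27*i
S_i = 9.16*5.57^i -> [9.16, 51.02, 284.19, 1582.93, 8816.91]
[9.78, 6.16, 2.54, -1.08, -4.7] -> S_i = 9.78 + -3.62*i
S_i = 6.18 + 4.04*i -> [6.18, 10.22, 14.26, 18.3, 22.34]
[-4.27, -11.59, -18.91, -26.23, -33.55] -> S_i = -4.27 + -7.32*i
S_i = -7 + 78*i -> [-7, 71, 149, 227, 305]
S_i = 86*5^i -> [86, 430, 2150, 10750, 53750]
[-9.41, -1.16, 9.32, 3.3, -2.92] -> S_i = Random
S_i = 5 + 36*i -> [5, 41, 77, 113, 149]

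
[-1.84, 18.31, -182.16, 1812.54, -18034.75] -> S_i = -1.84*(-9.95)^i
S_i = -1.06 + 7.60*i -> [-1.06, 6.54, 14.14, 21.74, 29.34]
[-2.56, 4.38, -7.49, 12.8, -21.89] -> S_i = -2.56*(-1.71)^i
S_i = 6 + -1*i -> [6, 5, 4, 3, 2]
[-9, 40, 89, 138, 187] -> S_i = -9 + 49*i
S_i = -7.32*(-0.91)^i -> [-7.32, 6.66, -6.06, 5.52, -5.02]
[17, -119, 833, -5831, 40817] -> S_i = 17*-7^i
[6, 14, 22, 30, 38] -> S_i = 6 + 8*i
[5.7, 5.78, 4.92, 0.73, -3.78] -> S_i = Random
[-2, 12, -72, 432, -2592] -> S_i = -2*-6^i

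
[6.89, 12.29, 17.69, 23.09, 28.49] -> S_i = 6.89 + 5.40*i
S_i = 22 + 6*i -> [22, 28, 34, 40, 46]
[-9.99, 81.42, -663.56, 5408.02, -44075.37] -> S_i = -9.99*(-8.15)^i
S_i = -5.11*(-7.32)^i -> [-5.11, 37.41, -273.81, 2004.26, -14671.19]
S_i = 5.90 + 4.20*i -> [5.9, 10.1, 14.3, 18.5, 22.7]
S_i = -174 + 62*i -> [-174, -112, -50, 12, 74]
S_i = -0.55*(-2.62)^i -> [-0.55, 1.44, -3.78, 9.89, -25.92]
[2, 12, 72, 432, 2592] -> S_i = 2*6^i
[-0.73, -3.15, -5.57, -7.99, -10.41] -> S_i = -0.73 + -2.42*i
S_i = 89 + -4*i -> [89, 85, 81, 77, 73]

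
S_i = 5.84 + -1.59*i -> [5.84, 4.25, 2.66, 1.07, -0.52]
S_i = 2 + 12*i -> [2, 14, 26, 38, 50]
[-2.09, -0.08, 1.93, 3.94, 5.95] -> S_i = -2.09 + 2.01*i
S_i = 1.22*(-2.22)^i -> [1.22, -2.71, 6.01, -13.35, 29.63]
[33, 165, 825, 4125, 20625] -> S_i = 33*5^i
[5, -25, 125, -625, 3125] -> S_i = 5*-5^i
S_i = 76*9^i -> [76, 684, 6156, 55404, 498636]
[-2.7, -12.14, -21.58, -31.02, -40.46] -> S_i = -2.70 + -9.44*i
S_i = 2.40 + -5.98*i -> [2.4, -3.58, -9.56, -15.54, -21.52]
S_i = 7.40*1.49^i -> [7.4, 11.03, 16.43, 24.48, 36.47]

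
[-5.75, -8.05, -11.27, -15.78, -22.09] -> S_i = -5.75*1.40^i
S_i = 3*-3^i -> [3, -9, 27, -81, 243]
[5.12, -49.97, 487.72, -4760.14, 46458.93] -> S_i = 5.12*(-9.76)^i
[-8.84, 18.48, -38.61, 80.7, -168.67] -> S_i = -8.84*(-2.09)^i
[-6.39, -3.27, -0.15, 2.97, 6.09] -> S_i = -6.39 + 3.12*i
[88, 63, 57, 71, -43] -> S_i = Random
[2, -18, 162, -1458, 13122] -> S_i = 2*-9^i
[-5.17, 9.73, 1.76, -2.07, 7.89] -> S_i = Random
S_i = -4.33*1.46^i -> [-4.33, -6.32, -9.23, -13.48, -19.67]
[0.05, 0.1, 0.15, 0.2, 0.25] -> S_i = 0.05 + 0.05*i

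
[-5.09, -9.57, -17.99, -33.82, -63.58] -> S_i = -5.09*1.88^i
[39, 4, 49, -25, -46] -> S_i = Random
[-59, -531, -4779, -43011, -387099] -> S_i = -59*9^i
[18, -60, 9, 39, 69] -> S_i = Random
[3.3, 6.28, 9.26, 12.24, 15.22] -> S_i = 3.30 + 2.98*i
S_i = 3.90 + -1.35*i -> [3.9, 2.55, 1.2, -0.15, -1.5]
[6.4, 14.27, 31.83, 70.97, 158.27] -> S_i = 6.40*2.23^i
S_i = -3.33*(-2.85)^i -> [-3.33, 9.49, -27.05, 77.09, -219.7]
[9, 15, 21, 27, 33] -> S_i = 9 + 6*i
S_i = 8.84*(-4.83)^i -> [8.84, -42.7, 206.23, -996.08, 4811.06]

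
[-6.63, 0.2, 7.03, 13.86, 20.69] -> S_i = -6.63 + 6.83*i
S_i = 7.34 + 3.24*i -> [7.34, 10.58, 13.82, 17.06, 20.3]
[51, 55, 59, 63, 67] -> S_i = 51 + 4*i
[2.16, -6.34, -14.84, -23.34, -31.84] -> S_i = 2.16 + -8.50*i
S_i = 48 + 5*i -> [48, 53, 58, 63, 68]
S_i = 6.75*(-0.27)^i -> [6.75, -1.82, 0.49, -0.13, 0.04]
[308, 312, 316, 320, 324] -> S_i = 308 + 4*i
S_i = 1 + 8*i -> [1, 9, 17, 25, 33]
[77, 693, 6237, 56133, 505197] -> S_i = 77*9^i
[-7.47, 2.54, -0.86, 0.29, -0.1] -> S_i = -7.47*(-0.34)^i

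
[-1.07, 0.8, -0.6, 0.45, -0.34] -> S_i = -1.07*(-0.75)^i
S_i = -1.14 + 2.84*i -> [-1.14, 1.7, 4.54, 7.38, 10.22]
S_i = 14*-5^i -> [14, -70, 350, -1750, 8750]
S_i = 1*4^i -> [1, 4, 16, 64, 256]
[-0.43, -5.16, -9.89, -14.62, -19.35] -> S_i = -0.43 + -4.73*i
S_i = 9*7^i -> [9, 63, 441, 3087, 21609]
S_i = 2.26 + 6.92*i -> [2.26, 9.18, 16.1, 23.02, 29.94]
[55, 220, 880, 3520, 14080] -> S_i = 55*4^i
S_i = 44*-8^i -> [44, -352, 2816, -22528, 180224]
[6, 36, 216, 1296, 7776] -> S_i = 6*6^i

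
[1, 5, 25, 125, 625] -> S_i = 1*5^i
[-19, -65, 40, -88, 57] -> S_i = Random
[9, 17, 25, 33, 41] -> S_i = 9 + 8*i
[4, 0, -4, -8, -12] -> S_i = 4 + -4*i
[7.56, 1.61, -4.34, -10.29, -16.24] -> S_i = 7.56 + -5.95*i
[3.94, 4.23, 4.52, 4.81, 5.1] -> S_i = 3.94 + 0.29*i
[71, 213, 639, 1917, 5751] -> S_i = 71*3^i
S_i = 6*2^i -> [6, 12, 24, 48, 96]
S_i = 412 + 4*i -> [412, 416, 420, 424, 428]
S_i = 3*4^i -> [3, 12, 48, 192, 768]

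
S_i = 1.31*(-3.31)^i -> [1.31, -4.34, 14.35, -47.51, 157.25]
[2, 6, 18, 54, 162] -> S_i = 2*3^i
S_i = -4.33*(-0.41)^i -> [-4.33, 1.78, -0.73, 0.3, -0.12]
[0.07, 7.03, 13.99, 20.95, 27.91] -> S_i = 0.07 + 6.96*i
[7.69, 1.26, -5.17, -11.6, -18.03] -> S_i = 7.69 + -6.43*i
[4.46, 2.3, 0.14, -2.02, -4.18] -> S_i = 4.46 + -2.16*i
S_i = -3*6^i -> [-3, -18, -108, -648, -3888]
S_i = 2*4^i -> [2, 8, 32, 128, 512]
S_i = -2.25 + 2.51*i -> [-2.25, 0.26, 2.77, 5.28, 7.79]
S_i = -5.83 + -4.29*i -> [-5.83, -10.12, -14.41, -18.7, -22.99]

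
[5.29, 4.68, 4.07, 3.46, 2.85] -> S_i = 5.29 + -0.61*i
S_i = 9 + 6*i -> [9, 15, 21, 27, 33]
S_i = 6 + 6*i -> [6, 12, 18, 24, 30]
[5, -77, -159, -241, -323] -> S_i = 5 + -82*i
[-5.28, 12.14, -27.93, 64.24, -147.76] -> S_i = -5.28*(-2.30)^i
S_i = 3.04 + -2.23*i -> [3.04, 0.81, -1.42, -3.65, -5.88]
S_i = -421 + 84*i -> [-421, -337, -253, -169, -85]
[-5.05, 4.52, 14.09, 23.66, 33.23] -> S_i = -5.05 + 9.57*i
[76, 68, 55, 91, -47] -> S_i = Random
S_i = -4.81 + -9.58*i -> [-4.81, -14.39, -23.97, -33.55, -43.13]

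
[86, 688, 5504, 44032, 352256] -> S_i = 86*8^i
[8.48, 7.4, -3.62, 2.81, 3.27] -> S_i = Random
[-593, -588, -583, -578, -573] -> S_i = -593 + 5*i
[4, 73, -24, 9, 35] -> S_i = Random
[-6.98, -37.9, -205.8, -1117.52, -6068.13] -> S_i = -6.98*5.43^i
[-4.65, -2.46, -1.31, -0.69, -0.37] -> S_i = -4.65*0.53^i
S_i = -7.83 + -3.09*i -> [-7.83, -10.92, -14.01, -17.1, -20.19]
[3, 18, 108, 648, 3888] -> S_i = 3*6^i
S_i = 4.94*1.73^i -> [4.94, 8.55, 14.78, 25.58, 44.25]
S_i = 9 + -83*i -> [9, -74, -157, -240, -323]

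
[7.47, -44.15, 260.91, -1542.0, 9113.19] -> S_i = 7.47*(-5.91)^i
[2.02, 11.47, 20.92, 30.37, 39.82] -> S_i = 2.02 + 9.45*i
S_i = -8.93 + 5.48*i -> [-8.93, -3.45, 2.03, 7.51, 12.99]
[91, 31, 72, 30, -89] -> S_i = Random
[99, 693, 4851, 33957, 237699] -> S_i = 99*7^i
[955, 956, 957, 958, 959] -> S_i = 955 + 1*i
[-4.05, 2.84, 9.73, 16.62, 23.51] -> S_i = -4.05 + 6.89*i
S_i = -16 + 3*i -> [-16, -13, -10, -7, -4]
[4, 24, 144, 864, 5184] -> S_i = 4*6^i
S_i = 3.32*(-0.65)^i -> [3.32, -2.16, 1.4, -0.91, 0.59]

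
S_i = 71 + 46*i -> [71, 117, 163, 209, 255]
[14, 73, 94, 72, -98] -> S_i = Random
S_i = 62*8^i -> [62, 496, 3968, 31744, 253952]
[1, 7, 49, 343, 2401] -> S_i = 1*7^i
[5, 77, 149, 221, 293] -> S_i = 5 + 72*i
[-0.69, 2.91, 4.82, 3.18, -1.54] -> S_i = Random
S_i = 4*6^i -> [4, 24, 144, 864, 5184]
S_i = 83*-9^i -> [83, -747, 6723, -60507, 544563]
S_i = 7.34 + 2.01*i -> [7.34, 9.35, 11.36, 13.37, 15.38]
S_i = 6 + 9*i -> [6, 15, 24, 33, 42]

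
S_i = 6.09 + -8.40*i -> [6.09, -2.31, -10.71, -19.11, -27.51]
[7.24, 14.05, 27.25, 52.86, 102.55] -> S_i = 7.24*1.94^i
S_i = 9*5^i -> [9, 45, 225, 1125, 5625]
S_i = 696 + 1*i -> [696, 697, 698, 699, 700]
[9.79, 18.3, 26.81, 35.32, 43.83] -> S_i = 9.79 + 8.51*i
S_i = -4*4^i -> [-4, -16, -64, -256, -1024]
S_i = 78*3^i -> [78, 234, 702, 2106, 6318]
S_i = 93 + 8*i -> [93, 101, 109, 117, 125]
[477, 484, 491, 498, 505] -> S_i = 477 + 7*i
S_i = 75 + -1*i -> [75, 74, 73, 72, 71]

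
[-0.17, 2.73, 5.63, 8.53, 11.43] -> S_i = -0.17 + 2.90*i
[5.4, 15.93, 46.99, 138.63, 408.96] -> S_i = 5.40*2.95^i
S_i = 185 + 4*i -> [185, 189, 193, 197, 201]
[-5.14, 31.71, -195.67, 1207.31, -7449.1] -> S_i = -5.14*(-6.17)^i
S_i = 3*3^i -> [3, 9, 27, 81, 243]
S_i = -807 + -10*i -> [-807, -817, -827, -837, -847]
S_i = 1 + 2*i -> [1, 3, 5, 7, 9]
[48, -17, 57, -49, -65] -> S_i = Random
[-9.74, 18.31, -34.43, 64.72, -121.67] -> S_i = -9.74*(-1.88)^i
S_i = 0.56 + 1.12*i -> [0.56, 1.68, 2.8, 3.92, 5.04]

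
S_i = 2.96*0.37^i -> [2.96, 1.1, 0.41, 0.15, 0.06]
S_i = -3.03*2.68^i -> [-3.03, -8.12, -21.76, -58.32, -156.31]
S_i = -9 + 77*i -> [-9, 68, 145, 222, 299]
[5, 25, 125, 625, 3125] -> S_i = 5*5^i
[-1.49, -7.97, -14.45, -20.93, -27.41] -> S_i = -1.49 + -6.48*i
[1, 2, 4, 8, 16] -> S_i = 1*2^i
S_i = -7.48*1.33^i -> [-7.48, -9.95, -13.23, -17.6, -23.4]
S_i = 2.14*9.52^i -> [2.14, 20.37, 193.95, 1846.4, 17577.68]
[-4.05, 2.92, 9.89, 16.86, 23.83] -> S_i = -4.05 + 6.97*i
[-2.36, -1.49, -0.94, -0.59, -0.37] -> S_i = -2.36*0.63^i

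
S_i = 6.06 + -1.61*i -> [6.06, 4.45, 2.84, 1.23, -0.38]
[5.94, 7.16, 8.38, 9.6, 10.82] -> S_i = 5.94 + 1.22*i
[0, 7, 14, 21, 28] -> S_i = 0 + 7*i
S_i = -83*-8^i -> [-83, 664, -5312, 42496, -339968]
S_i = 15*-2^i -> [15, -30, 60, -120, 240]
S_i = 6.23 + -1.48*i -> [6.23, 4.75, 3.27, 1.79, 0.31]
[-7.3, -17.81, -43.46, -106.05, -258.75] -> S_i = -7.30*2.44^i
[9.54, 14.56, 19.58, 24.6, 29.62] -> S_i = 9.54 + 5.02*i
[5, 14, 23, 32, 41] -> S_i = 5 + 9*i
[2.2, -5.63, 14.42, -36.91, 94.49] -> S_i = 2.20*(-2.56)^i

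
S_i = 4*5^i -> [4, 20, 100, 500, 2500]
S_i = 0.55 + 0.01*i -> [0.55, 0.56, 0.57, 0.58, 0.59]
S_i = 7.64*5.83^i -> [7.64, 44.54, 259.68, 1513.91, 8826.07]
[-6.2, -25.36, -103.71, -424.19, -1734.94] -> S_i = -6.20*4.09^i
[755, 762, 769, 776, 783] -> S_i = 755 + 7*i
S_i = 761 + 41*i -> [761, 802, 843, 884, 925]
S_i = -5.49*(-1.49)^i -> [-5.49, 8.18, -12.19, 18.16, -27.06]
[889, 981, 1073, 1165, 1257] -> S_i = 889 + 92*i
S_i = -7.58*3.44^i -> [-7.58, -26.08, -89.7, -308.56, -1061.46]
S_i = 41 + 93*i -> [41, 134, 227, 320, 413]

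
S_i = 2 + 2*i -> [2, 4, 6, 8, 10]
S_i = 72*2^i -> [72, 144, 288, 576, 1152]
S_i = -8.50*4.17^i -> [-8.5, -35.44, -147.81, -616.35, -2570.18]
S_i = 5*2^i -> [5, 10, 20, 40, 80]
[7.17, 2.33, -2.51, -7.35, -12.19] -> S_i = 7.17 + -4.84*i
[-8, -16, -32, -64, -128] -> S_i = -8*2^i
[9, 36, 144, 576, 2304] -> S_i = 9*4^i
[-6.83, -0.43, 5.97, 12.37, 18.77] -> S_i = -6.83 + 6.40*i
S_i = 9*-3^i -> [9, -27, 81, -243, 729]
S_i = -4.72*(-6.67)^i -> [-4.72, 31.48, -209.99, 1400.62, -9342.12]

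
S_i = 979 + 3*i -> [979, 982, 985, 988, 991]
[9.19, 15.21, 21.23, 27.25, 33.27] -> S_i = 9.19 + 6.02*i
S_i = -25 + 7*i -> [-25, -18, -11, -4, 3]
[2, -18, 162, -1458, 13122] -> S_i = 2*-9^i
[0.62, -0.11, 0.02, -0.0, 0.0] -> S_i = 0.62*(-0.18)^i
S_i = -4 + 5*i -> [-4, 1, 6, 11, 16]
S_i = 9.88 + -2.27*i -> [9.88, 7.61, 5.34, 3.07, 0.8]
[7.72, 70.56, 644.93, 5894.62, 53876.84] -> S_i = 7.72*9.14^i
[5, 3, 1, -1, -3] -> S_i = 5 + -2*i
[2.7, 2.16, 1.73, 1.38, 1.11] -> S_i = 2.70*0.80^i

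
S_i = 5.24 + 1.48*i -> [5.24, 6.72, 8.2, 9.68, 11.16]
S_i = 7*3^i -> [7, 21, 63, 189, 567]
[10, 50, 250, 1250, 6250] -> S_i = 10*5^i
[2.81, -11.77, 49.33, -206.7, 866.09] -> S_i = 2.81*(-4.19)^i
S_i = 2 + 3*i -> [2, 5, 8, 11, 14]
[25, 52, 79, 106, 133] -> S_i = 25 + 27*i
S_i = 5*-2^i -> [5, -10, 20, -40, 80]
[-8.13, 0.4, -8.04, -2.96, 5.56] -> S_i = Random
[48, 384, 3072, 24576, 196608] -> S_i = 48*8^i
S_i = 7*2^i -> [7, 14, 28, 56, 112]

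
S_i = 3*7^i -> [3, 21, 147, 1029, 7203]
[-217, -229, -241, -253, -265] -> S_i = -217 + -12*i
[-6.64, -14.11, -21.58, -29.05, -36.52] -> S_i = -6.64 + -7.47*i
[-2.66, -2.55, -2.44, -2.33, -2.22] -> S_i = -2.66 + 0.11*i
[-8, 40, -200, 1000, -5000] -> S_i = -8*-5^i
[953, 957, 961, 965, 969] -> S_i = 953 + 4*i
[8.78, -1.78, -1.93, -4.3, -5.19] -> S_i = Random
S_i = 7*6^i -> [7, 42, 252, 1512, 9072]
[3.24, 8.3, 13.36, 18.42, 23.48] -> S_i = 3.24 + 5.06*i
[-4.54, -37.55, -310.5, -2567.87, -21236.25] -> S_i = -4.54*8.27^i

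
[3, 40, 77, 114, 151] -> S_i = 3 + 37*i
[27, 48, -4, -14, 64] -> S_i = Random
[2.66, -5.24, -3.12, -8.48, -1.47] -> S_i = Random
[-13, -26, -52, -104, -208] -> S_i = -13*2^i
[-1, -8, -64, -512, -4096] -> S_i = -1*8^i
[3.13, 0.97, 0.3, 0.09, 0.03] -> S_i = 3.13*0.31^i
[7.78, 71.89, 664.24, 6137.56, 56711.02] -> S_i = 7.78*9.24^i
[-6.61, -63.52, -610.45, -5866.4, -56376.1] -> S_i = -6.61*9.61^i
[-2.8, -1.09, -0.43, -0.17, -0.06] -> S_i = -2.80*0.39^i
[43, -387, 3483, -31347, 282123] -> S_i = 43*-9^i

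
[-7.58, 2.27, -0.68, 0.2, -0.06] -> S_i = -7.58*(-0.30)^i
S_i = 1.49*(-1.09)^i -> [1.49, -1.62, 1.77, -1.93, 2.1]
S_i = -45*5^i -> [-45, -225, -1125, -5625, -28125]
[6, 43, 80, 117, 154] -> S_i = 6 + 37*i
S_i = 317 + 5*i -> [317, 322, 327, 332, 337]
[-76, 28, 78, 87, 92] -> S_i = Random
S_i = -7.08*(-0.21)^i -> [-7.08, 1.49, -0.31, 0.07, -0.01]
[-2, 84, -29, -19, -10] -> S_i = Random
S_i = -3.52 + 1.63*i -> [-3.52, -1.89, -0.26, 1.37, 3.0]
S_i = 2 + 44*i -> [2, 46, 90, 134, 178]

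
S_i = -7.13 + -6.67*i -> [-7.13, -13.8, -20.47, -27.14, -33.81]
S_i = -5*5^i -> [-5, -25, -125, -625, -3125]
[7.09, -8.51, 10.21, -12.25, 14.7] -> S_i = 7.09*(-1.20)^i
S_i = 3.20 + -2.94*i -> [3.2, 0.26, -2.68, -5.62, -8.56]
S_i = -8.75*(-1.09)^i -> [-8.75, 9.54, -10.4, 11.33, -12.35]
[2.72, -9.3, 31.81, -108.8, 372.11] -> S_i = 2.72*(-3.42)^i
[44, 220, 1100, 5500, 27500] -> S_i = 44*5^i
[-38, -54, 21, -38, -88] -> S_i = Random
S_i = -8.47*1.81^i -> [-8.47, -15.33, -27.75, -50.22, -90.91]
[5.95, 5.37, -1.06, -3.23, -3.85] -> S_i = Random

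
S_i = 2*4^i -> [2, 8, 32, 128, 512]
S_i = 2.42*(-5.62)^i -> [2.42, -13.6, 76.43, -429.56, 2414.13]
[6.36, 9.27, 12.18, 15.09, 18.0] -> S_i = 6.36 + 2.91*i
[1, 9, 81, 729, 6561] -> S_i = 1*9^i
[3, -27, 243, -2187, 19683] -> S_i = 3*-9^i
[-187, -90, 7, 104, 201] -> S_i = -187 + 97*i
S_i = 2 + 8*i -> [2, 10, 18, 26, 34]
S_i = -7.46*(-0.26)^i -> [-7.46, 1.94, -0.5, 0.13, -0.03]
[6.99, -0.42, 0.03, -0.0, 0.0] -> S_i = 6.99*(-0.06)^i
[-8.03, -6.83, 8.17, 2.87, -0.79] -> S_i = Random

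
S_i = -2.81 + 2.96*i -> [-2.81, 0.15, 3.11, 6.07, 9.03]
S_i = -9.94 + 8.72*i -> [-9.94, -1.22, 7.5, 16.22, 24.94]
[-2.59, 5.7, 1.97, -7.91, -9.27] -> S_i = Random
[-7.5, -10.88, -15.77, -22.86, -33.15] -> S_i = -7.50*1.45^i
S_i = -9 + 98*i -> [-9, 89, 187, 285, 383]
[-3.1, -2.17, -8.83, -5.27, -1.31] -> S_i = Random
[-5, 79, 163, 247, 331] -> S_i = -5 + 84*i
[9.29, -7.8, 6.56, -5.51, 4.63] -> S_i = 9.29*(-0.84)^i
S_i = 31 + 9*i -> [31, 40, 49, 58, 67]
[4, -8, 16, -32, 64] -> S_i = 4*-2^i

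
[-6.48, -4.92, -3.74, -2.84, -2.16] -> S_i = -6.48*0.76^i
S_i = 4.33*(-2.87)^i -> [4.33, -12.43, 35.67, -102.36, 293.78]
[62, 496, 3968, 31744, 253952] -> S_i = 62*8^i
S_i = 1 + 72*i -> [1, 73, 145, 217, 289]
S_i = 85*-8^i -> [85, -680, 5440, -43520, 348160]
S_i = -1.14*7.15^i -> [-1.14, -8.15, -58.28, -416.7, -2979.4]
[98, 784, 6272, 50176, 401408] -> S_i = 98*8^i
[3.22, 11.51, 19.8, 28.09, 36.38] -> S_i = 3.22 + 8.29*i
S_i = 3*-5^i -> [3, -15, 75, -375, 1875]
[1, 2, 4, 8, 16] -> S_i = 1*2^i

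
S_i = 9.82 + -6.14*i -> [9.82, 3.68, -2.46, -8.6, -14.74]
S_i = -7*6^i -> [-7, -42, -252, -1512, -9072]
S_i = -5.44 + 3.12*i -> [-5.44, -2.32, 0.8, 3.92, 7.04]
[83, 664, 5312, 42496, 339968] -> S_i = 83*8^i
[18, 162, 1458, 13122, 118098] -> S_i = 18*9^i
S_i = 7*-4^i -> [7, -28, 112, -448, 1792]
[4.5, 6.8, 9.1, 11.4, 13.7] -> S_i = 4.50 + 2.30*i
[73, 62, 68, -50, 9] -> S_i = Random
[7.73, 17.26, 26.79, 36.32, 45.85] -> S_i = 7.73 + 9.53*i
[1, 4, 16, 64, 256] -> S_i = 1*4^i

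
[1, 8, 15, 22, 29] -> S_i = 1 + 7*i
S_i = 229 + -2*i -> [229, 227, 225, 223, 221]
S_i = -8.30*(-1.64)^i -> [-8.3, 13.61, -22.32, 36.61, -60.04]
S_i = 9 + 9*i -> [9, 18, 27, 36, 45]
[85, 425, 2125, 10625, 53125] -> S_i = 85*5^i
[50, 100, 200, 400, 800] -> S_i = 50*2^i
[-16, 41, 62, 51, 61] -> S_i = Random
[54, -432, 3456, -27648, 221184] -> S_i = 54*-8^i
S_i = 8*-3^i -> [8, -24, 72, -216, 648]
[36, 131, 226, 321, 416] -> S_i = 36 + 95*i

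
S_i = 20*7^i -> [20, 140, 980, 6860, 48020]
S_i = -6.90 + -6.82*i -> [-6.9, -13.72, -20.54, -27.36, -34.18]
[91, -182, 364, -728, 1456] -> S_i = 91*-2^i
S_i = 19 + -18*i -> [19, 1, -17, -35, -53]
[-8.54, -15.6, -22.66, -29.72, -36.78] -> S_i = -8.54 + -7.06*i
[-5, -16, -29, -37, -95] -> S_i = Random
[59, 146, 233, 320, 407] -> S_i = 59 + 87*i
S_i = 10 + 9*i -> [10, 19, 28, 37, 46]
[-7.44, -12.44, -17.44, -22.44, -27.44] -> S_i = -7.44 + -5.00*i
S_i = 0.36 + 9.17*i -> [0.36, 9.53, 18.7, 27.87, 37.04]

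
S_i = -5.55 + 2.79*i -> [-5.55, -2.76, 0.03, 2.82, 5.61]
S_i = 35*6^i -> [35, 210, 1260, 7560, 45360]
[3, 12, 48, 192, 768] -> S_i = 3*4^i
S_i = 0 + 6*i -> [0, 6, 12, 18, 24]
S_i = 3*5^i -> [3, 15, 75, 375, 1875]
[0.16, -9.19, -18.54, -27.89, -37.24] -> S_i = 0.16 + -9.35*i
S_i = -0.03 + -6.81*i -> [-0.03, -6.84, -13.65, -20.46, -27.27]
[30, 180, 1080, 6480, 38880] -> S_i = 30*6^i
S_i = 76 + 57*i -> [76, 133, 190, 247, 304]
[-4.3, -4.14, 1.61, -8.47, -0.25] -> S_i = Random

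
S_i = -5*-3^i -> [-5, 15, -45, 135, -405]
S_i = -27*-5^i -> [-27, 135, -675, 3375, -16875]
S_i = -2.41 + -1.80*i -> [-2.41, -4.21, -6.01, -7.81, -9.61]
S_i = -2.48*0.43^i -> [-2.48, -1.07, -0.46, -0.2, -0.08]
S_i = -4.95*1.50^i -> [-4.95, -7.43, -11.14, -16.71, -25.06]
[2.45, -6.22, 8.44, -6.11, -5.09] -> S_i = Random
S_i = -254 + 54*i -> [-254, -200, -146, -92, -38]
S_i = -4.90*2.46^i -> [-4.9, -12.05, -29.65, -72.95, -179.45]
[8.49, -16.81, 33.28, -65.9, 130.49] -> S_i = 8.49*(-1.98)^i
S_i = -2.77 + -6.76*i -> [-2.77, -9.53, -16.29, -23.05, -29.81]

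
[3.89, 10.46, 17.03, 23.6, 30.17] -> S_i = 3.89 + 6.57*i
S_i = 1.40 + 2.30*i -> [1.4, 3.7, 6.0, 8.3, 10.6]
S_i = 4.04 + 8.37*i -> [4.04, 12.41, 20.78, 29.15, 37.52]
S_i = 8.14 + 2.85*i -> [8.14, 10.99, 13.84, 16.69, 19.54]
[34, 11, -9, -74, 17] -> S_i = Random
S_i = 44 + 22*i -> [44, 66, 88, 110, 132]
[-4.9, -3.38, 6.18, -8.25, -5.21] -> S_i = Random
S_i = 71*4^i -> [71, 284, 1136, 4544, 18176]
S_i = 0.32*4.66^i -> [0.32, 1.49, 6.95, 32.38, 150.9]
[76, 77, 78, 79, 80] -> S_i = 76 + 1*i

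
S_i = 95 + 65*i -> [95, 160, 225, 290, 355]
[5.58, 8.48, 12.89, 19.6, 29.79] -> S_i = 5.58*1.52^i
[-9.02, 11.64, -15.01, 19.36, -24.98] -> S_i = -9.02*(-1.29)^i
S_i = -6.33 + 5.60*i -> [-6.33, -0.73, 4.87, 10.47, 16.07]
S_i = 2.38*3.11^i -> [2.38, 7.4, 23.02, 71.59, 222.65]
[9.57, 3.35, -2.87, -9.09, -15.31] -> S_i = 9.57 + -6.22*i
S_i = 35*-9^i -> [35, -315, 2835, -25515, 229635]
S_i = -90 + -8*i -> [-90, -98, -106, -114, -122]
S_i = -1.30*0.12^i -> [-1.3, -0.16, -0.02, -0.0, -0.0]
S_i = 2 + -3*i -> [2, -1, -4, -7, -10]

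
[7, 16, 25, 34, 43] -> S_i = 7 + 9*i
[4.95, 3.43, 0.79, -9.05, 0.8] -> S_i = Random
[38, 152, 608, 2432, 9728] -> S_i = 38*4^i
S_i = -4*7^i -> [-4, -28, -196, -1372, -9604]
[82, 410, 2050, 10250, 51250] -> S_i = 82*5^i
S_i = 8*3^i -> [8, 24, 72, 216, 648]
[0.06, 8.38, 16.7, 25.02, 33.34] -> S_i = 0.06 + 8.32*i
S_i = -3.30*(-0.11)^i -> [-3.3, 0.36, -0.04, 0.0, -0.0]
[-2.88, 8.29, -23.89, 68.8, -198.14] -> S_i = -2.88*(-2.88)^i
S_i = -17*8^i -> [-17, -136, -1088, -8704, -69632]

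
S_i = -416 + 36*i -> [-416, -380, -344, -308, -272]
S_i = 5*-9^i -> [5, -45, 405, -3645, 32805]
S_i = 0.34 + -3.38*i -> [0.34, -3.04, -6.42, -9.8, -13.18]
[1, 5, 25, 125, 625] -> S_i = 1*5^i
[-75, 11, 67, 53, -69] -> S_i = Random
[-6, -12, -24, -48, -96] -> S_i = -6*2^i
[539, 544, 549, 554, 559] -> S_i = 539 + 5*i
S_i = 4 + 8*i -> [4, 12, 20, 28, 36]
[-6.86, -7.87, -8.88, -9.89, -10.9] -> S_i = -6.86 + -1.01*i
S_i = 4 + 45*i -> [4, 49, 94, 139, 184]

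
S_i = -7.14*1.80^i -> [-7.14, -12.85, -23.13, -41.64, -74.95]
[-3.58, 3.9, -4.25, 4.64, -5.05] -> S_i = -3.58*(-1.09)^i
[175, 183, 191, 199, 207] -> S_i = 175 + 8*i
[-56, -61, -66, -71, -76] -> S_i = -56 + -5*i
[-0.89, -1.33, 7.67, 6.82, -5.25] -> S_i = Random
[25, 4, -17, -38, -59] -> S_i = 25 + -21*i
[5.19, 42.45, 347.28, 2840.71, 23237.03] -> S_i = 5.19*8.18^i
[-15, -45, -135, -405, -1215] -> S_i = -15*3^i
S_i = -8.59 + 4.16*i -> [-8.59, -4.43, -0.27, 3.89, 8.05]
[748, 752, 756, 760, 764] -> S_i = 748 + 4*i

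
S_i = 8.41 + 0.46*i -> [8.41, 8.87, 9.33, 9.79, 10.25]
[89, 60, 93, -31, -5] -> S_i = Random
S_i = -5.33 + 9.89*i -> [-5.33, 4.56, 14.45, 24.34, 34.23]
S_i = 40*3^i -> [40, 120, 360, 1080, 3240]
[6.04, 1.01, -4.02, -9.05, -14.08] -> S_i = 6.04 + -5.03*i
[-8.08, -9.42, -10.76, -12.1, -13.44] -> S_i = -8.08 + -1.34*i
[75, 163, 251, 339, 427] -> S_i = 75 + 88*i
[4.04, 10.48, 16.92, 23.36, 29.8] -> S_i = 4.04 + 6.44*i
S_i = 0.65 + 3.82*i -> [0.65, 4.47, 8.29, 12.11, 15.93]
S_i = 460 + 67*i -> [460, 527, 594, 661, 728]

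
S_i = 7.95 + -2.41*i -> [7.95, 5.54, 3.13, 0.72, -1.69]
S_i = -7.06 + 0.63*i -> [-7.06, -6.43, -5.8, -5.17, -4.54]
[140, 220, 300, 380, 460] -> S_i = 140 + 80*i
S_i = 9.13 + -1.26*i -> [9.13, 7.87, 6.61, 5.35, 4.09]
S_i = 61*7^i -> [61, 427, 2989, 20923, 146461]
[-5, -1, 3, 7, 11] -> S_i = -5 + 4*i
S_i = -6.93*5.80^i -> [-6.93, -40.19, -233.13, -1352.13, -7842.33]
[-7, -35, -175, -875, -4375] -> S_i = -7*5^i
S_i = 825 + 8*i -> [825, 833, 841, 849, 857]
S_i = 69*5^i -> [69, 345, 1725, 8625, 43125]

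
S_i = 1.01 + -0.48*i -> [1.01, 0.53, 0.05, -0.43, -0.91]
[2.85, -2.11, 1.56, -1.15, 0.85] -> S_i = 2.85*(-0.74)^i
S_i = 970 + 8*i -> [970, 978, 986, 994, 1002]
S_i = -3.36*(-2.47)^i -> [-3.36, 8.3, -20.5, 50.63, -125.06]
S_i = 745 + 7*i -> [745, 752, 759, 766, 773]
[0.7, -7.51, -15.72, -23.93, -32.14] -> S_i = 0.70 + -8.21*i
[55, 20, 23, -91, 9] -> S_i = Random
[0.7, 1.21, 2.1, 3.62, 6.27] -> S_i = 0.70*1.73^i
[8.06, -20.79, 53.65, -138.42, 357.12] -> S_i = 8.06*(-2.58)^i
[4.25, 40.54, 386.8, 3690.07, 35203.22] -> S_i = 4.25*9.54^i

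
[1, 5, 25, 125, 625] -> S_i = 1*5^i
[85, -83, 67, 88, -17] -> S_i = Random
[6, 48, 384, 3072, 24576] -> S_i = 6*8^i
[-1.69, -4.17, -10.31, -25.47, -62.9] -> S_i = -1.69*2.47^i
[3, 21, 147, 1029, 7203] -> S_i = 3*7^i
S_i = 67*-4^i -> [67, -268, 1072, -4288, 17152]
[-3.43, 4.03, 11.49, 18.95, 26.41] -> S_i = -3.43 + 7.46*i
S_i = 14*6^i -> [14, 84, 504, 3024, 18144]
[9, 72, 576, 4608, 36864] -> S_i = 9*8^i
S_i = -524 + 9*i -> [-524, -515, -506, -497, -488]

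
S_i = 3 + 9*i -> [3, 12, 21, 30, 39]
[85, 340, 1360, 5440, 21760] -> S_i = 85*4^i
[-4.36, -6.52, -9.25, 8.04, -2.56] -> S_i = Random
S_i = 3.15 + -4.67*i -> [3.15, -1.52, -6.19, -10.86, -15.53]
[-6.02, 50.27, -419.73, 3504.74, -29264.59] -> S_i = -6.02*(-8.35)^i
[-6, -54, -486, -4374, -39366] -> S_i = -6*9^i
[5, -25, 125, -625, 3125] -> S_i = 5*-5^i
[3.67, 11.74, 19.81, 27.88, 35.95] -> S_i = 3.67 + 8.07*i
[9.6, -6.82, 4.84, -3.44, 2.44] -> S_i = 9.60*(-0.71)^i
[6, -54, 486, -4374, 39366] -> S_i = 6*-9^i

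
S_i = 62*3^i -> [62, 186, 558, 1674, 5022]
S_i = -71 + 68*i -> [-71, -3, 65, 133, 201]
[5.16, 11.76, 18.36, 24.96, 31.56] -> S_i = 5.16 + 6.60*i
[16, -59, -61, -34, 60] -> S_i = Random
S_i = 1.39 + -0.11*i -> [1.39, 1.28, 1.17, 1.06, 0.95]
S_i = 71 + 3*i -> [71, 74, 77, 80, 83]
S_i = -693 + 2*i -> [-693, -691, -689, -687, -685]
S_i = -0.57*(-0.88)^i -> [-0.57, 0.5, -0.44, 0.39, -0.34]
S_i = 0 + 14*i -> [0, 14, 28, 42, 56]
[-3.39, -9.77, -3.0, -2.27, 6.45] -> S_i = Random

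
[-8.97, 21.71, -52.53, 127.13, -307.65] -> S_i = -8.97*(-2.42)^i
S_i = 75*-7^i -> [75, -525, 3675, -25725, 180075]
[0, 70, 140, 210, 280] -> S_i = 0 + 70*i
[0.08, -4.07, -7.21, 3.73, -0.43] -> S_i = Random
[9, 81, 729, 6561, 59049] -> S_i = 9*9^i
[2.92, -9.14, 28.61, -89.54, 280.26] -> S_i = 2.92*(-3.13)^i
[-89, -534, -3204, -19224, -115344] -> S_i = -89*6^i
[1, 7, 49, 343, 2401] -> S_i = 1*7^i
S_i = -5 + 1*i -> [-5, -4, -3, -2, -1]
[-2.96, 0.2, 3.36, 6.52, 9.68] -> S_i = -2.96 + 3.16*i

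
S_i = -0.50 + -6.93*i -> [-0.5, -7.43, -14.36, -21.29, -28.22]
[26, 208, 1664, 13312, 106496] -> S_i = 26*8^i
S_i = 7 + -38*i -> [7, -31, -69, -107, -145]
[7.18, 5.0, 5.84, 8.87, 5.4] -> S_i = Random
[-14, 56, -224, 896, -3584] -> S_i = -14*-4^i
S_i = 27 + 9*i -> [27, 36, 45, 54, 63]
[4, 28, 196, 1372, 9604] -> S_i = 4*7^i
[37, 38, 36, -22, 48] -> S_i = Random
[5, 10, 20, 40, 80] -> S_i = 5*2^i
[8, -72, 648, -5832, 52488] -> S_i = 8*-9^i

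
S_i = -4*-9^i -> [-4, 36, -324, 2916, -26244]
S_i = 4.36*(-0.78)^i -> [4.36, -3.4, 2.65, -2.07, 1.61]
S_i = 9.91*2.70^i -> [9.91, 26.76, 72.24, 195.06, 526.66]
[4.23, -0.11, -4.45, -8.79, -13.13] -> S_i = 4.23 + -4.34*i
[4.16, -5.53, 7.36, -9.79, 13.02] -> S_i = 4.16*(-1.33)^i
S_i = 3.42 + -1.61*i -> [3.42, 1.81, 0.2, -1.41, -3.02]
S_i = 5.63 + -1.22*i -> [5.63, 4.41, 3.19, 1.97, 0.75]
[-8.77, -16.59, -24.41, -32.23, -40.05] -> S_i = -8.77 + -7.82*i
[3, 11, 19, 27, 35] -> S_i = 3 + 8*i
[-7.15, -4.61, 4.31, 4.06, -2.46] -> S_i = Random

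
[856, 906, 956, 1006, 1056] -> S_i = 856 + 50*i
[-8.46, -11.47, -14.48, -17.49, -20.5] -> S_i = -8.46 + -3.01*i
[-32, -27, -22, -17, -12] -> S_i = -32 + 5*i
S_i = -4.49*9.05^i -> [-4.49, -40.63, -367.74, -3328.07, -30119.01]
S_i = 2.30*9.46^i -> [2.3, 21.76, 205.83, 1947.16, 18420.12]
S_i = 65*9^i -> [65, 585, 5265, 47385, 426465]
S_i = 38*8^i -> [38, 304, 2432, 19456, 155648]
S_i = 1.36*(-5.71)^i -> [1.36, -7.77, 44.34, -253.19, 1445.72]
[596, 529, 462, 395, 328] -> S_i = 596 + -67*i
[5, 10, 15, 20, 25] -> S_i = 5 + 5*i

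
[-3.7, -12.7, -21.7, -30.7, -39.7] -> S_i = -3.70 + -9.00*i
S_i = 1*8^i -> [1, 8, 64, 512, 4096]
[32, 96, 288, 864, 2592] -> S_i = 32*3^i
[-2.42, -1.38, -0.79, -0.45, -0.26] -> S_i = -2.42*0.57^i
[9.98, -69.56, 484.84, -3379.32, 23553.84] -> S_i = 9.98*(-6.97)^i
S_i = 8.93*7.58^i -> [8.93, 67.69, 513.09, 3889.19, 29480.05]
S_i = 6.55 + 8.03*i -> [6.55, 14.58, 22.61, 30.64, 38.67]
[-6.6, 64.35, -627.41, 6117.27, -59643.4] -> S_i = -6.60*(-9.75)^i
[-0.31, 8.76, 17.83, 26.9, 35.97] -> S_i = -0.31 + 9.07*i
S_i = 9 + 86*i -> [9, 95, 181, 267, 353]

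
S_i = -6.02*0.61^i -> [-6.02, -3.67, -2.24, -1.37, -0.83]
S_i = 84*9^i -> [84, 756, 6804, 61236, 551124]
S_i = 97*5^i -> [97, 485, 2425, 12125, 60625]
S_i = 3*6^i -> [3, 18, 108, 648, 3888]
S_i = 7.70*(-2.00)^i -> [7.7, -15.4, 30.8, -61.6, 123.2]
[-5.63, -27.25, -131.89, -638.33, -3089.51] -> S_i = -5.63*4.84^i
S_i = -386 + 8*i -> [-386, -378, -370, -362, -354]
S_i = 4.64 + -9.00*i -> [4.64, -4.36, -13.36, -22.36, -31.36]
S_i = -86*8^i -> [-86, -688, -5504, -44032, -352256]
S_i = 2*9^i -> [2, 18, 162, 1458, 13122]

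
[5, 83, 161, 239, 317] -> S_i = 5 + 78*i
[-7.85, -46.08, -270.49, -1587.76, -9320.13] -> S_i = -7.85*5.87^i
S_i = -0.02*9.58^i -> [-0.02, -0.19, -1.84, -17.58, -168.46]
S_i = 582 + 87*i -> [582, 669, 756, 843, 930]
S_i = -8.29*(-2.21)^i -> [-8.29, 18.32, -40.49, 89.48, -197.75]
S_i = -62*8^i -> [-62, -496, -3968, -31744, -253952]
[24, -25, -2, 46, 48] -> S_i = Random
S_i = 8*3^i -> [8, 24, 72, 216, 648]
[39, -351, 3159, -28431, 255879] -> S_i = 39*-9^i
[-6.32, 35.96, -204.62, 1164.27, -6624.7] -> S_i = -6.32*(-5.69)^i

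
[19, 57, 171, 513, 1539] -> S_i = 19*3^i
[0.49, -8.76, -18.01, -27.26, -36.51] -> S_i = 0.49 + -9.25*i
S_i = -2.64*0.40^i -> [-2.64, -1.06, -0.42, -0.17, -0.07]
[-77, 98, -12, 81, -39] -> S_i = Random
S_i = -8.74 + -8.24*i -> [-8.74, -16.98, -25.22, -33.46, -41.7]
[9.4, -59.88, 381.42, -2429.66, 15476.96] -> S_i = 9.40*(-6.37)^i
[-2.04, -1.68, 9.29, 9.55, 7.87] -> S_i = Random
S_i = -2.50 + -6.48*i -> [-2.5, -8.98, -15.46, -21.94, -28.42]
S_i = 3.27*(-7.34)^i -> [3.27, -24.0, 176.17, -1293.11, 9491.44]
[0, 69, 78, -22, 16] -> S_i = Random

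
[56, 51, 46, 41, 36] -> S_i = 56 + -5*i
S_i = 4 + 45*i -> [4, 49, 94, 139, 184]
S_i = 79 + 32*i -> [79, 111, 143, 175, 207]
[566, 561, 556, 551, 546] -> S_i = 566 + -5*i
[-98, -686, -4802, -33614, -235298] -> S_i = -98*7^i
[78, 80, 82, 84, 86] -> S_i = 78 + 2*i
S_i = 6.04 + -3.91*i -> [6.04, 2.13, -1.78, -5.69, -9.6]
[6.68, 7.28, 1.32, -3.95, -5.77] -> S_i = Random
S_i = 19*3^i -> [19, 57, 171, 513, 1539]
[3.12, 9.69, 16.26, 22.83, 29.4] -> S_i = 3.12 + 6.57*i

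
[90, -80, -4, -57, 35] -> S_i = Random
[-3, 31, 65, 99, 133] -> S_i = -3 + 34*i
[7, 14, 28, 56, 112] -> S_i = 7*2^i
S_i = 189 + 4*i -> [189, 193, 197, 201, 205]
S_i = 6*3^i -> [6, 18, 54, 162, 486]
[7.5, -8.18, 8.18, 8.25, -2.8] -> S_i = Random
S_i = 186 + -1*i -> [186, 185, 184, 183, 182]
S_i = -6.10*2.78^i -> [-6.1, -16.96, -47.14, -131.06, -364.34]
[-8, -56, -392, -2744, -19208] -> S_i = -8*7^i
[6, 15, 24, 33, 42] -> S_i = 6 + 9*i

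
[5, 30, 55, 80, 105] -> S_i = 5 + 25*i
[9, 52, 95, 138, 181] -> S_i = 9 + 43*i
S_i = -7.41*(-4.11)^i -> [-7.41, 30.46, -125.17, 514.45, -2114.39]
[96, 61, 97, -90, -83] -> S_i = Random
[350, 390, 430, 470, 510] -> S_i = 350 + 40*i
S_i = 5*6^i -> [5, 30, 180, 1080, 6480]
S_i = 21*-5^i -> [21, -105, 525, -2625, 13125]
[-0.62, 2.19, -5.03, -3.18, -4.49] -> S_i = Random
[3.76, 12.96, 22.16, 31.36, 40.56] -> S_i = 3.76 + 9.20*i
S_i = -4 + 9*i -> [-4, 5, 14, 23, 32]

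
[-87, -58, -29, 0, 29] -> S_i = -87 + 29*i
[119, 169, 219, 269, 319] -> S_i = 119 + 50*i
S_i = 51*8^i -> [51, 408, 3264, 26112, 208896]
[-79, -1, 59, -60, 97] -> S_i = Random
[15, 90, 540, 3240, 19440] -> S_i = 15*6^i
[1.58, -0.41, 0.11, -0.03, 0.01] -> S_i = 1.58*(-0.26)^i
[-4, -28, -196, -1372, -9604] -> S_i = -4*7^i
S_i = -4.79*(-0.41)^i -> [-4.79, 1.96, -0.81, 0.33, -0.14]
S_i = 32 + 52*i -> [32, 84, 136, 188, 240]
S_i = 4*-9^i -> [4, -36, 324, -2916, 26244]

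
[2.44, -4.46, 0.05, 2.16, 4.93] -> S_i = Random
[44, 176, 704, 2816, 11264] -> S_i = 44*4^i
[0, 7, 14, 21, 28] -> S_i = 0 + 7*i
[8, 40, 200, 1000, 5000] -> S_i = 8*5^i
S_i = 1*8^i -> [1, 8, 64, 512, 4096]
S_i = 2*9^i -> [2, 18, 162, 1458, 13122]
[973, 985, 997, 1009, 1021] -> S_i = 973 + 12*i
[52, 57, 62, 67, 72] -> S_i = 52 + 5*i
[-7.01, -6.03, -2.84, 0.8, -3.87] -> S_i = Random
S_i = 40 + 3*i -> [40, 43, 46, 49, 52]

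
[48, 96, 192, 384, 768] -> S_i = 48*2^i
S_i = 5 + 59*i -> [5, 64, 123, 182, 241]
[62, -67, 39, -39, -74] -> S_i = Random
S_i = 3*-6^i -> [3, -18, 108, -648, 3888]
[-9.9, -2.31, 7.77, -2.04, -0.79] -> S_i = Random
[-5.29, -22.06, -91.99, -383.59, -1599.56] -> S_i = -5.29*4.17^i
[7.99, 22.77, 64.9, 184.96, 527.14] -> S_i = 7.99*2.85^i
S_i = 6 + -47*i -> [6, -41, -88, -135, -182]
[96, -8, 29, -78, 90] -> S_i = Random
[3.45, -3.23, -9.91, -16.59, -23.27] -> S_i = 3.45 + -6.68*i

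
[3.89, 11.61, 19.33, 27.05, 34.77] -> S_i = 3.89 + 7.72*i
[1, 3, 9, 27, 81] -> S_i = 1*3^i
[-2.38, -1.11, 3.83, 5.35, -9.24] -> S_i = Random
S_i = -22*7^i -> [-22, -154, -1078, -7546, -52822]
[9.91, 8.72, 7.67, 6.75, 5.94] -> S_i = 9.91*0.88^i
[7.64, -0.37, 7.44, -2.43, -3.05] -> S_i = Random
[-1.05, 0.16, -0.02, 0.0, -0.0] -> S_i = -1.05*(-0.15)^i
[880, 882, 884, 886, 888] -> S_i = 880 + 2*i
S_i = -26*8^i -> [-26, -208, -1664, -13312, -106496]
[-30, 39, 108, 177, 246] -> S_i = -30 + 69*i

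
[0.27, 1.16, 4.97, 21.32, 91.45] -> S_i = 0.27*4.29^i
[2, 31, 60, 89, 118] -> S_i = 2 + 29*i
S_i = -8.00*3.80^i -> [-8.0, -30.4, -115.52, -438.98, -1668.11]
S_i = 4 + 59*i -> [4, 63, 122, 181, 240]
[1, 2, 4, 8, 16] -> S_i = 1*2^i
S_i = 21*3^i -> [21, 63, 189, 567, 1701]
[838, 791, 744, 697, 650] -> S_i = 838 + -47*i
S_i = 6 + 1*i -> [6, 7, 8, 9, 10]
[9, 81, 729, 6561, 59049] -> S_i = 9*9^i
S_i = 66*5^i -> [66, 330, 1650, 8250, 41250]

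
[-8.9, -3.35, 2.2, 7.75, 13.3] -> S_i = -8.90 + 5.55*i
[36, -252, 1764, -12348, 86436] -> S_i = 36*-7^i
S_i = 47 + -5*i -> [47, 42, 37, 32, 27]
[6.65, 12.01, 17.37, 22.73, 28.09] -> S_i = 6.65 + 5.36*i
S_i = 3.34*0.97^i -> [3.34, 3.24, 3.14, 3.05, 2.96]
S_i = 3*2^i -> [3, 6, 12, 24, 48]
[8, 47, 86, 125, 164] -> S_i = 8 + 39*i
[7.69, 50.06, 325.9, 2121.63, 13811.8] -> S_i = 7.69*6.51^i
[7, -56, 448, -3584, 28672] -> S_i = 7*-8^i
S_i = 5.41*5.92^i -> [5.41, 32.03, 189.6, 1122.44, 6644.83]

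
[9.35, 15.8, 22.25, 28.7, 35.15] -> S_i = 9.35 + 6.45*i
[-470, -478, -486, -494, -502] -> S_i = -470 + -8*i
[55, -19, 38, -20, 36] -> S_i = Random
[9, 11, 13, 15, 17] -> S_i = 9 + 2*i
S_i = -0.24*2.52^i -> [-0.24, -0.6, -1.52, -3.84, -9.68]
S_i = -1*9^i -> [-1, -9, -81, -729, -6561]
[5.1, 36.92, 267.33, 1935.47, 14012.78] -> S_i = 5.10*7.24^i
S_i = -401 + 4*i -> [-401, -397, -393, -389, -385]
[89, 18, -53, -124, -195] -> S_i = 89 + -71*i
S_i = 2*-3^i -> [2, -6, 18, -54, 162]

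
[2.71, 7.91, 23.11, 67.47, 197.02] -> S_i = 2.71*2.92^i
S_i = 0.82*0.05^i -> [0.82, 0.04, 0.0, 0.0, 0.0]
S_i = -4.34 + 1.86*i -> [-4.34, -2.48, -0.62, 1.24, 3.1]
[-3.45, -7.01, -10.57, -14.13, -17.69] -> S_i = -3.45 + -3.56*i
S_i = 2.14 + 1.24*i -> [2.14, 3.38, 4.62, 5.86, 7.1]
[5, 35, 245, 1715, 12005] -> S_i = 5*7^i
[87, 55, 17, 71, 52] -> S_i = Random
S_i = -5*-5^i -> [-5, 25, -125, 625, -3125]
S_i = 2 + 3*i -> [2, 5, 8, 11, 14]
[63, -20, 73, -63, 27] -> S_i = Random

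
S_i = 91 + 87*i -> [91, 178, 265, 352, 439]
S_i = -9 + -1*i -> [-9, -10, -11, -12, -13]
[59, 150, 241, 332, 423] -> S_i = 59 + 91*i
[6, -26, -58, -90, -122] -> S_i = 6 + -32*i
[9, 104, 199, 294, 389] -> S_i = 9 + 95*i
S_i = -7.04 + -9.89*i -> [-7.04, -16.93, -26.82, -36.71, -46.6]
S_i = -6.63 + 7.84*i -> [-6.63, 1.21, 9.05, 16.89, 24.73]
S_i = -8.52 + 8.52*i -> [-8.52, 0.0, 8.52, 17.04, 25.56]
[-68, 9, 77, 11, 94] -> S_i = Random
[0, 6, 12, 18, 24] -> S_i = 0 + 6*i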